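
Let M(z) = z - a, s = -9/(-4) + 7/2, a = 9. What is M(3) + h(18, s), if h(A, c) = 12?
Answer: 6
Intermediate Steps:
s = 23/4 (s = -9*(-1/4) + 7*(1/2) = 9/4 + 7/2 = 23/4 ≈ 5.7500)
M(z) = -9 + z (M(z) = z - 1*9 = z - 9 = -9 + z)
M(3) + h(18, s) = (-9 + 3) + 12 = -6 + 12 = 6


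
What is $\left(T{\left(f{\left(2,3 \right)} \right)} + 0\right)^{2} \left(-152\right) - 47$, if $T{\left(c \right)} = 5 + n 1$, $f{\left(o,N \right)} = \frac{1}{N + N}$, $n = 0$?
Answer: $-3847$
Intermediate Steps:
$f{\left(o,N \right)} = \frac{1}{2 N}$
$T{\left(c \right)} = 5$ ($T{\left(c \right)} = 5 + 0 \cdot 1 = 5 + 0 = 5$)
$\left(T{\left(f{\left(2,3 \right)} \right)} + 0\right)^{2} \left(-152\right) - 47 = \left(5 + 0\right)^{2} \left(-152\right) - 47 = 5^{2} \left(-152\right) - 47 = 25 \left(-152\right) - 47 = -3800 - 47 = -3847$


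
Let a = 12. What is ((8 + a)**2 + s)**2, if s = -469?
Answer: 4761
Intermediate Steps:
((8 + a)**2 + s)**2 = ((8 + 12)**2 - 469)**2 = (20**2 - 469)**2 = (400 - 469)**2 = (-69)**2 = 4761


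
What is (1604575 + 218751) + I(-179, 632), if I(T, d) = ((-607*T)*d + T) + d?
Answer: 70492475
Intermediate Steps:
I(T, d) = T + d - 607*T*d (I(T, d) = (-607*T*d + T) + d = (T - 607*T*d) + d = T + d - 607*T*d)
(1604575 + 218751) + I(-179, 632) = (1604575 + 218751) + (-179 + 632 - 607*(-179)*632) = 1823326 + (-179 + 632 + 68668696) = 1823326 + 68669149 = 70492475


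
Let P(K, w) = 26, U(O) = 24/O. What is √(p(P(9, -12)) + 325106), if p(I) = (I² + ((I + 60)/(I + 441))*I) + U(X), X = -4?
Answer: 2*√17762301569/467 ≈ 570.77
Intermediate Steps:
p(I) = -6 + I² + I*(60 + I)/(441 + I) (p(I) = (I² + ((I + 60)/(I + 441))*I) + 24/(-4) = (I² + ((60 + I)/(441 + I))*I) + 24*(-¼) = (I² + ((60 + I)/(441 + I))*I) - 6 = (I² + I*(60 + I)/(441 + I)) - 6 = -6 + I² + I*(60 + I)/(441 + I))
√(p(P(9, -12)) + 325106) = √((-2646 + 26³ + 54*26 + 442*26²)/(441 + 26) + 325106) = √((-2646 + 17576 + 1404 + 442*676)/467 + 325106) = √((-2646 + 17576 + 1404 + 298792)/467 + 325106) = √((1/467)*315126 + 325106) = √(315126/467 + 325106) = √(152139628/467) = 2*√17762301569/467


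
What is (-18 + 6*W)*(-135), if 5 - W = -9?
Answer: -8910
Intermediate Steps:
W = 14 (W = 5 - 1*(-9) = 5 + 9 = 14)
(-18 + 6*W)*(-135) = (-18 + 6*14)*(-135) = (-18 + 84)*(-135) = 66*(-135) = -8910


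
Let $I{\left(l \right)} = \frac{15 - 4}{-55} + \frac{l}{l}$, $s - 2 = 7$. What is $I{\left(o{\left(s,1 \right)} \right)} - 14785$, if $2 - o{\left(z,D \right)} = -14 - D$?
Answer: $- \frac{73921}{5} \approx -14784.0$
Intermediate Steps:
$s = 9$ ($s = 2 + 7 = 9$)
$o{\left(z,D \right)} = 16 + D$ ($o{\left(z,D \right)} = 2 - \left(-14 - D\right) = 2 + \left(14 + D\right) = 16 + D$)
$I{\left(l \right)} = \frac{4}{5}$ ($I{\left(l \right)} = 11 \left(- \frac{1}{55}\right) + 1 = - \frac{1}{5} + 1 = \frac{4}{5}$)
$I{\left(o{\left(s,1 \right)} \right)} - 14785 = \frac{4}{5} - 14785 = - \frac{73921}{5}$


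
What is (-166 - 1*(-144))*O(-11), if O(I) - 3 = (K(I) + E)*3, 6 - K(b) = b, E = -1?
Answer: -1122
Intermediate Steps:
K(b) = 6 - b
O(I) = 18 - 3*I (O(I) = 3 + ((6 - I) - 1)*3 = 3 + (5 - I)*3 = 3 + (15 - 3*I) = 18 - 3*I)
(-166 - 1*(-144))*O(-11) = (-166 - 1*(-144))*(18 - 3*(-11)) = (-166 + 144)*(18 + 33) = -22*51 = -1122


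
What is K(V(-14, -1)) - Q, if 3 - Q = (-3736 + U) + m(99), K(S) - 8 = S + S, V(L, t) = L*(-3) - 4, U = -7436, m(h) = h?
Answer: -10992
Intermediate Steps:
V(L, t) = -4 - 3*L (V(L, t) = -3*L - 4 = -4 - 3*L)
K(S) = 8 + 2*S (K(S) = 8 + (S + S) = 8 + 2*S)
Q = 11076 (Q = 3 - ((-3736 - 7436) + 99) = 3 - (-11172 + 99) = 3 - 1*(-11073) = 3 + 11073 = 11076)
K(V(-14, -1)) - Q = (8 + 2*(-4 - 3*(-14))) - 1*11076 = (8 + 2*(-4 + 42)) - 11076 = (8 + 2*38) - 11076 = (8 + 76) - 11076 = 84 - 11076 = -10992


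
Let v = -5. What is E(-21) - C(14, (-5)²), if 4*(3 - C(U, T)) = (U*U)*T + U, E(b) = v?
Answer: 2441/2 ≈ 1220.5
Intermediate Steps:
E(b) = -5
C(U, T) = 3 - U/4 - T*U²/4 (C(U, T) = 3 - ((U*U)*T + U)/4 = 3 - (U²*T + U)/4 = 3 - (T*U² + U)/4 = 3 - (U + T*U²)/4 = 3 + (-U/4 - T*U²/4) = 3 - U/4 - T*U²/4)
E(-21) - C(14, (-5)²) = -5 - (3 - ¼*14 - ¼*(-5)²*14²) = -5 - (3 - 7/2 - ¼*25*196) = -5 - (3 - 7/2 - 1225) = -5 - 1*(-2451/2) = -5 + 2451/2 = 2441/2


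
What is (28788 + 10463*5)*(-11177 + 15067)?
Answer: 315490670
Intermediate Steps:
(28788 + 10463*5)*(-11177 + 15067) = (28788 + 52315)*3890 = 81103*3890 = 315490670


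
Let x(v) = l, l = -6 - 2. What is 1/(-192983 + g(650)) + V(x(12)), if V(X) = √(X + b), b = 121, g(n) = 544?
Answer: -1/192439 + √113 ≈ 10.630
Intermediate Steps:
l = -8
x(v) = -8
V(X) = √(121 + X) (V(X) = √(X + 121) = √(121 + X))
1/(-192983 + g(650)) + V(x(12)) = 1/(-192983 + 544) + √(121 - 8) = 1/(-192439) + √113 = -1/192439 + √113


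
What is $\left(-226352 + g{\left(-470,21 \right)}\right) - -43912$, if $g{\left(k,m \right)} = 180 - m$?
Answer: $-182281$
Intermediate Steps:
$\left(-226352 + g{\left(-470,21 \right)}\right) - -43912 = \left(-226352 + \left(180 - 21\right)\right) - -43912 = \left(-226352 + \left(180 - 21\right)\right) + 43912 = \left(-226352 + 159\right) + 43912 = -226193 + 43912 = -182281$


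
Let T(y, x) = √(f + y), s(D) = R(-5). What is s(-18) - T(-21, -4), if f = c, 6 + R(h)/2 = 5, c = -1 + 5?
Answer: -2 - I*√17 ≈ -2.0 - 4.1231*I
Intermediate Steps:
c = 4
R(h) = -2 (R(h) = -12 + 2*5 = -12 + 10 = -2)
s(D) = -2
f = 4
T(y, x) = √(4 + y)
s(-18) - T(-21, -4) = -2 - √(4 - 21) = -2 - √(-17) = -2 - I*√17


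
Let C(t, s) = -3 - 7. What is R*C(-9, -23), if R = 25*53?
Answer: -13250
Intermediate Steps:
C(t, s) = -10
R = 1325
R*C(-9, -23) = 1325*(-10) = -13250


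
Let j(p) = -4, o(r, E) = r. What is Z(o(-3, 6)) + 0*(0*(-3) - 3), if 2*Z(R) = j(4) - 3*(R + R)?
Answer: 7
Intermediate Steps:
Z(R) = -2 - 3*R (Z(R) = (-4 - 3*(R + R))/2 = (-4 - 6*R)/2 = -2 - 3*R)
Z(o(-3, 6)) + 0*(0*(-3) - 3) = (-2 - 3*(-3)) + 0*(0*(-3) - 3) = (-2 + 9) + 0*(0 - 3) = 7 + 0*(-3) = 7 + 0 = 7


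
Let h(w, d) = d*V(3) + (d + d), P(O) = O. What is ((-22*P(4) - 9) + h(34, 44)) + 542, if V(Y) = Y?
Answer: 665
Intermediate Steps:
h(w, d) = 5*d (h(w, d) = d*3 + (d + d) = 3*d + 2*d = 5*d)
((-22*P(4) - 9) + h(34, 44)) + 542 = ((-22*4 - 9) + 5*44) + 542 = ((-88 - 9) + 220) + 542 = (-97 + 220) + 542 = 123 + 542 = 665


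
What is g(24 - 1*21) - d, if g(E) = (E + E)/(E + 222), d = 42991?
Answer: -3224323/75 ≈ -42991.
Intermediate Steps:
g(E) = 2*E/(222 + E) (g(E) = (2*E)/(222 + E) = 2*E/(222 + E))
g(24 - 1*21) - d = 2*(24 - 1*21)/(222 + (24 - 1*21)) - 1*42991 = 2*(24 - 21)/(222 + (24 - 21)) - 42991 = 2*3/(222 + 3) - 42991 = 2*3/225 - 42991 = 2*3*(1/225) - 42991 = 2/75 - 42991 = -3224323/75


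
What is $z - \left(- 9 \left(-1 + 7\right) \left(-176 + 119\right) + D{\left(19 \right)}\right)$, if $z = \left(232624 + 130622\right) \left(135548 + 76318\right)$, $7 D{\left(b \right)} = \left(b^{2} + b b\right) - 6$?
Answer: $\frac{538716316990}{7} \approx 7.6959 \cdot 10^{10}$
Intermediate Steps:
$D{\left(b \right)} = - \frac{6}{7} + \frac{2 b^{2}}{7}$ ($D{\left(b \right)} = \frac{\left(b^{2} + b b\right) - 6}{7} = \frac{\left(b^{2} + b^{2}\right) - 6}{7} = \frac{2 b^{2} - 6}{7} = \frac{-6 + 2 b^{2}}{7} = - \frac{6}{7} + \frac{2 b^{2}}{7}$)
$z = 76959477036$ ($z = 363246 \cdot 211866 = 76959477036$)
$z - \left(- 9 \left(-1 + 7\right) \left(-176 + 119\right) + D{\left(19 \right)}\right) = 76959477036 - \left(- 9 \left(-1 + 7\right) \left(-176 + 119\right) - \left(\frac{6}{7} - \frac{2 \cdot 19^{2}}{7}\right)\right) = 76959477036 - \left(\left(-9\right) 6 \left(-57\right) + \left(- \frac{6}{7} + \frac{2}{7} \cdot 361\right)\right) = 76959477036 - \left(\left(-54\right) \left(-57\right) + \left(- \frac{6}{7} + \frac{722}{7}\right)\right) = 76959477036 - \left(3078 + \frac{716}{7}\right) = 76959477036 - \frac{22262}{7} = \frac{538716316990}{7}$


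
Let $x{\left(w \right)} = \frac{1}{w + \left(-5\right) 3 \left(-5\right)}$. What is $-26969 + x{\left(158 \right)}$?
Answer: $- \frac{6283776}{233} \approx -26969.0$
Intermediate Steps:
$x{\left(w \right)} = \frac{1}{75 + w}$ ($x{\left(w \right)} = \frac{1}{w - -75} = \frac{1}{w + 75} = \frac{1}{75 + w}$)
$-26969 + x{\left(158 \right)} = -26969 + \frac{1}{75 + 158} = -26969 + \frac{1}{233} = - \frac{6283776}{233}$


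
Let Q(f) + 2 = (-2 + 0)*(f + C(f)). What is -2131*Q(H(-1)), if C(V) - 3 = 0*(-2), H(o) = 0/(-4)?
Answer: 17048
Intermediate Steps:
H(o) = 0 (H(o) = 0*(-¼) = 0)
C(V) = 3 (C(V) = 3 + 0*(-2) = 3 + 0 = 3)
Q(f) = -8 - 2*f (Q(f) = -2 + (-2 + 0)*(f + 3) = -2 - 2*(3 + f) = -2 + (-6 - 2*f) = -8 - 2*f)
-2131*Q(H(-1)) = -2131*(-8 - 2*0) = -2131*(-8 + 0) = -2131*(-8) = 17048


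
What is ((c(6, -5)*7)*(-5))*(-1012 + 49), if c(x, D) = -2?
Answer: -67410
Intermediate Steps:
((c(6, -5)*7)*(-5))*(-1012 + 49) = (-2*7*(-5))*(-1012 + 49) = -14*(-5)*(-963) = 70*(-963) = -67410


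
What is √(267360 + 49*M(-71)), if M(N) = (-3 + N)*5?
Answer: √249230 ≈ 499.23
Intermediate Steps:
M(N) = -15 + 5*N
√(267360 + 49*M(-71)) = √(267360 + 49*(-15 + 5*(-71))) = √(267360 + 49*(-15 - 355)) = √(267360 + 49*(-370)) = √(267360 - 18130) = √249230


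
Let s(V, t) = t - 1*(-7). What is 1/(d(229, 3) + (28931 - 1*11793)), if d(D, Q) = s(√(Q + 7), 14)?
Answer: 1/17159 ≈ 5.8278e-5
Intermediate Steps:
s(V, t) = 7 + t (s(V, t) = t + 7 = 7 + t)
d(D, Q) = 21 (d(D, Q) = 7 + 14 = 21)
1/(d(229, 3) + (28931 - 1*11793)) = 1/(21 + (28931 - 1*11793)) = 1/(21 + (28931 - 11793)) = 1/(21 + 17138) = 1/17159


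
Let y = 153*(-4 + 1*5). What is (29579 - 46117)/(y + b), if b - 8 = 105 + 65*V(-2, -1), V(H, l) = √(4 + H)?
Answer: -2199554/31153 + 537485*√2/31153 ≈ -46.205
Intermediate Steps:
y = 153 (y = 153*(-4 + 5) = 153*1 = 153)
b = 113 + 65*√2 (b = 8 + (105 + 65*√(4 - 2)) = 8 + (105 + 65*√2) = 113 + 65*√2 ≈ 204.92)
(29579 - 46117)/(y + b) = (29579 - 46117)/(153 + (113 + 65*√2)) = -16538/(266 + 65*√2)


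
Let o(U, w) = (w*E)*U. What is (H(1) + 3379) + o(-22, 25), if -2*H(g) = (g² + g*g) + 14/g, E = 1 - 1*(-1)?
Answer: 2271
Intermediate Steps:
E = 2 (E = 1 + 1 = 2)
H(g) = -g² - 7/g (H(g) = -((g² + g*g) + 14/g)/2 = -((g² + g²) + 14/g)/2 = -(2*g² + 14/g)/2 = -g² - 7/g)
o(U, w) = 2*U*w (o(U, w) = (w*2)*U = (2*w)*U = 2*U*w)
(H(1) + 3379) + o(-22, 25) = ((-7 - 1*1³)/1 + 3379) + 2*(-22)*25 = (1*(-7 - 1*1) + 3379) - 1100 = (1*(-7 - 1) + 3379) - 1100 = (1*(-8) + 3379) - 1100 = (-8 + 3379) - 1100 = 3371 - 1100 = 2271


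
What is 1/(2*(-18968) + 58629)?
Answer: 1/20693 ≈ 4.8326e-5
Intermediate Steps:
1/(2*(-18968) + 58629) = 1/(-37936 + 58629) = 1/20693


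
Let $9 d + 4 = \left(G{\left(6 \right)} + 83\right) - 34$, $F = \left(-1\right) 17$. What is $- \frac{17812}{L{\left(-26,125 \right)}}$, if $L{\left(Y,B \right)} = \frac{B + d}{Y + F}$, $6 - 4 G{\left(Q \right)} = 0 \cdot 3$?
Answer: $\frac{4595496}{781} \approx 5884.1$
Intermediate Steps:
$F = -17$
$G{\left(Q \right)} = \frac{3}{2}$ ($G{\left(Q \right)} = \frac{3}{2} - \frac{0 \cdot 3}{4} = \frac{3}{2} - 0 = \frac{3}{2} + 0 = \frac{3}{2}$)
$d = \frac{31}{6}$ ($d = - \frac{4}{9} + \frac{\left(\frac{3}{2} + 83\right) - 34}{9} = - \frac{4}{9} + \frac{\frac{169}{2} - 34}{9} = - \frac{4}{9} + \frac{1}{9} \cdot \frac{101}{2} = - \frac{4}{9} + \frac{101}{18} = \frac{31}{6} \approx 5.1667$)
$L{\left(Y,B \right)} = \frac{\frac{31}{6} + B}{-17 + Y}$ ($L{\left(Y,B \right)} = \frac{B + \frac{31}{6}}{Y - 17} = \frac{\frac{31}{6} + B}{-17 + Y}$)
$- \frac{17812}{L{\left(-26,125 \right)}} = - \frac{17812}{\frac{1}{-17 - 26} \left(\frac{31}{6} + 125\right)} = - \frac{17812}{\frac{1}{-43} \cdot \frac{781}{6}} = - \frac{17812}{\left(- \frac{1}{43}\right) \frac{781}{6}} = - \frac{17812}{- \frac{781}{258}} = \left(-17812\right) \left(- \frac{258}{781}\right) = \frac{4595496}{781}$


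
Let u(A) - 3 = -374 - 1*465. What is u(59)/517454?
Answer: -418/258727 ≈ -0.0016156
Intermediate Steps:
u(A) = -836 (u(A) = 3 + (-374 - 1*465) = 3 + (-374 - 465) = 3 - 839 = -836)
u(59)/517454 = -836/517454 = -836*1/517454 = -418/258727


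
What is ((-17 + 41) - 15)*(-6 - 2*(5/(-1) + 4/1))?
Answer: -36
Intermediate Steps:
((-17 + 41) - 15)*(-6 - 2*(5/(-1) + 4/1)) = (24 - 15)*(-6 - 2*(5*(-1) + 4*1)) = 9*(-6 - 2*(-5 + 4)) = 9*(-6 - 2*(-1)) = 9*(-6 + 2) = 9*(-4) = -36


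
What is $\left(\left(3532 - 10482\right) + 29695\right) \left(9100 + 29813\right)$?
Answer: $885076185$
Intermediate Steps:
$\left(\left(3532 - 10482\right) + 29695\right) \left(9100 + 29813\right) = \left(\left(3532 - 10482\right) + 29695\right) 38913 = \left(-6950 + 29695\right) 38913 = 22745 \cdot 38913 = 885076185$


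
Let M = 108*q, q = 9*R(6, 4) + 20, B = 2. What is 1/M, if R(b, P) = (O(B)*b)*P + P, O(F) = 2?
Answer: 1/52704 ≈ 1.8974e-5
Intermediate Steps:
R(b, P) = P + 2*P*b (R(b, P) = (2*b)*P + P = 2*P*b + P = P + 2*P*b)
q = 488 (q = 9*(4*(1 + 2*6)) + 20 = 9*(4*(1 + 12)) + 20 = 9*(4*13) + 20 = 9*52 + 20 = 468 + 20 = 488)
M = 52704 (M = 108*488 = 52704)
1/M = 1/52704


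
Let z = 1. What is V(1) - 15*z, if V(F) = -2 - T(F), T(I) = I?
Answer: -18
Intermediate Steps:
V(F) = -2 - F
V(1) - 15*z = (-2 - 1*1) - 15*1 = (-2 - 1) - 15 = -3 - 15 = -18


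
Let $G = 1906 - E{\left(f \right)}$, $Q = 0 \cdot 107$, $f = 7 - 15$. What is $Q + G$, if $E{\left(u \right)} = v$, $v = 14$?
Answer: $1892$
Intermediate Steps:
$f = -8$ ($f = 7 - 15 = -8$)
$E{\left(u \right)} = 14$
$Q = 0$
$G = 1892$ ($G = 1906 - 14 = 1892$)
$Q + G = 0 + 1892 = 1892$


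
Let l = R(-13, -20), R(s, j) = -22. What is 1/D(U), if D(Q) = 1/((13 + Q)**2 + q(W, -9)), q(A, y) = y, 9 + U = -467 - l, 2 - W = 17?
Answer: 194472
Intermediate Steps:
W = -15 (W = 2 - 1*17 = 2 - 17 = -15)
l = -22
U = -454 (U = -9 + (-467 - 1*(-22)) = -9 + (-467 + 22) = -9 - 445 = -454)
D(Q) = 1/(-9 + (13 + Q)**2) (D(Q) = 1/((13 + Q)**2 - 9) = 1/(-9 + (13 + Q)**2))
1/D(U) = 1/(1/(-9 + (13 - 454)**2)) = 1/(1/(-9 + (-441)**2)) = 1/(1/(-9 + 194481)) = 1/(1/194472) = 194472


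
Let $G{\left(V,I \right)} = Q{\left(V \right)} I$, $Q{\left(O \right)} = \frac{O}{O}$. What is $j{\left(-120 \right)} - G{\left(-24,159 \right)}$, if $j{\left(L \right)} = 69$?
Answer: $-90$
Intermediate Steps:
$Q{\left(O \right)} = 1$
$G{\left(V,I \right)} = I$ ($G{\left(V,I \right)} = 1 I = I$)
$j{\left(-120 \right)} - G{\left(-24,159 \right)} = 69 - 159 = -90$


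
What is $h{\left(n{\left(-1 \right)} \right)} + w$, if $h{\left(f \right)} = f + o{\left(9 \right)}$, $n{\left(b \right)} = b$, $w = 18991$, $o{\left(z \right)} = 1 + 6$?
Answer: $18997$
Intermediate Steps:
$o{\left(z \right)} = 7$
$h{\left(f \right)} = 7 + f$ ($h{\left(f \right)} = f + 7 = 7 + f$)
$h{\left(n{\left(-1 \right)} \right)} + w = \left(7 - 1\right) + 18991 = 6 + 18991 = 18997$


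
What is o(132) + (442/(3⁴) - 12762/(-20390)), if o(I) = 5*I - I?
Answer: 441042811/825795 ≈ 534.08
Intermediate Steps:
o(I) = 4*I
o(132) + (442/(3⁴) - 12762/(-20390)) = 4*132 + (442/(3⁴) - 12762/(-20390)) = 528 + (442/81 - 12762*(-1/20390)) = 528 + (442*(1/81) + 6381/10195) = 528 + (442/81 + 6381/10195) = 528 + 5023051/825795 = 441042811/825795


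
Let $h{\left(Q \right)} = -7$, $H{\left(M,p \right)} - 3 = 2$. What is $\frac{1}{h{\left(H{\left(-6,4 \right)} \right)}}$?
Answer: $- \frac{1}{7} \approx -0.14286$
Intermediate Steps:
$H{\left(M,p \right)} = 5$ ($H{\left(M,p \right)} = 3 + 2 = 5$)
$\frac{1}{h{\left(H{\left(-6,4 \right)} \right)}} = \frac{1}{-7} = - \frac{1}{7}$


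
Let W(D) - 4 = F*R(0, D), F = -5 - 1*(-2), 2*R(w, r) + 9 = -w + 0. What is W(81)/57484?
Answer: 5/16424 ≈ 0.00030443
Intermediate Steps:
R(w, r) = -9/2 - w/2 (R(w, r) = -9/2 + (-w + 0)/2 = -9/2 + (-w)/2 = -9/2 - w/2)
F = -3 (F = -5 + 2 = -3)
W(D) = 35/2 (W(D) = 4 - 3*(-9/2 - ½*0) = 4 - 3*(-9/2 + 0) = 4 - 3*(-9/2) = 4 + 27/2 = 35/2)
W(81)/57484 = (35/2)/57484 = (35/2)*(1/57484) = 5/16424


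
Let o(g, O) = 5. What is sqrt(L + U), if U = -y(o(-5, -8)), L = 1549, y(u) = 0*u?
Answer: sqrt(1549) ≈ 39.357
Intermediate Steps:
y(u) = 0
U = 0 (U = -1*0 = 0)
sqrt(L + U) = sqrt(1549 + 0) = sqrt(1549)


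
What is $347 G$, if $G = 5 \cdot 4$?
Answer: $6940$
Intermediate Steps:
$G = 20$
$347 G = 347 \cdot 20 = 6940$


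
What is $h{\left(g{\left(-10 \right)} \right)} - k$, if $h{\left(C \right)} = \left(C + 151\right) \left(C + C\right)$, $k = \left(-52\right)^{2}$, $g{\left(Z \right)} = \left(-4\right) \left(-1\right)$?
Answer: $-1464$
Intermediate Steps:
$g{\left(Z \right)} = 4$
$k = 2704$
$h{\left(C \right)} = 2 C \left(151 + C\right)$ ($h{\left(C \right)} = \left(151 + C\right) 2 C = 2 C \left(151 + C\right)$)
$h{\left(g{\left(-10 \right)} \right)} - k = 2 \cdot 4 \left(151 + 4\right) - 2704 = 2 \cdot 4 \cdot 155 - 2704 = 1240 - 2704 = -1464$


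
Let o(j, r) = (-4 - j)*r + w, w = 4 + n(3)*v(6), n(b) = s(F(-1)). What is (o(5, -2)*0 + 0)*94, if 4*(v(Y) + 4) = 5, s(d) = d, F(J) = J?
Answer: 0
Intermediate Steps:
v(Y) = -11/4 (v(Y) = -4 + (1/4)*5 = -4 + 5/4 = -11/4)
n(b) = -1
w = 27/4 (w = 4 - 1*(-11/4) = 4 + 11/4 = 27/4 ≈ 6.7500)
o(j, r) = 27/4 + r*(-4 - j) (o(j, r) = (-4 - j)*r + 27/4 = r*(-4 - j) + 27/4 = 27/4 + r*(-4 - j))
(o(5, -2)*0 + 0)*94 = ((27/4 - 4*(-2) - 1*5*(-2))*0 + 0)*94 = ((27/4 + 8 + 10)*0 + 0)*94 = ((99/4)*0 + 0)*94 = (0 + 0)*94 = 0*94 = 0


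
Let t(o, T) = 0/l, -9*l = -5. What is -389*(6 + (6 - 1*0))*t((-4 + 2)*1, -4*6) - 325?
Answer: -325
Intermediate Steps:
l = 5/9 (l = -⅑*(-5) = 5/9 ≈ 0.55556)
t(o, T) = 0 (t(o, T) = 0/(5/9) = 0*(9/5) = 0)
-389*(6 + (6 - 1*0))*t((-4 + 2)*1, -4*6) - 325 = -389*(6 + (6 - 1*0))*0 - 325 = -389*(6 + (6 + 0))*0 - 325 = -389*(6 + 6)*0 - 325 = -4668*0 - 325 = -389*0 - 325 = 0 - 325 = -325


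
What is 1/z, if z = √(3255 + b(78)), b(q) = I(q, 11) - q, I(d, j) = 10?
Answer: √3187/3187 ≈ 0.017714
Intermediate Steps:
b(q) = 10 - q
z = √3187 (z = √(3255 + (10 - 1*78)) = √(3255 + (10 - 78)) = √(3255 - 68) = √3187 ≈ 56.453)
1/z = 1/(√3187) = √3187/3187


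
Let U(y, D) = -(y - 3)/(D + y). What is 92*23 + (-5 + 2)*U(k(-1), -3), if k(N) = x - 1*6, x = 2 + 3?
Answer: 2119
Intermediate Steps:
x = 5
k(N) = -1 (k(N) = 5 - 1*6 = 5 - 6 = -1)
U(y, D) = -(-3 + y)/(D + y)
92*23 + (-5 + 2)*U(k(-1), -3) = 92*23 + (-5 + 2)*((3 - 1*(-1))/(-3 - 1)) = 2116 - 3*(3 + 1)/(-4) = 2116 - (-3)*4/4 = 2116 - 3*(-1) = 2116 + 3 = 2119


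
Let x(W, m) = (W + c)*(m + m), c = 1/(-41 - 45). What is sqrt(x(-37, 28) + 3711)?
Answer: sqrt(3029307)/43 ≈ 40.477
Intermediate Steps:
c = -1/86 (c = 1/(-86) = -1/86 ≈ -0.011628)
x(W, m) = 2*m*(-1/86 + W) (x(W, m) = (W - 1/86)*(m + m) = (-1/86 + W)*(2*m) = 2*m*(-1/86 + W))
sqrt(x(-37, 28) + 3711) = sqrt((1/43)*28*(-1 + 86*(-37)) + 3711) = sqrt((1/43)*28*(-1 - 3182) + 3711) = sqrt((1/43)*28*(-3183) + 3711) = sqrt(-89124/43 + 3711) = sqrt(70449/43) = sqrt(3029307)/43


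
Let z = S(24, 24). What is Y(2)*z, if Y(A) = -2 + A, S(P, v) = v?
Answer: 0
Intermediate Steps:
z = 24
Y(2)*z = (-2 + 2)*24 = 0*24 = 0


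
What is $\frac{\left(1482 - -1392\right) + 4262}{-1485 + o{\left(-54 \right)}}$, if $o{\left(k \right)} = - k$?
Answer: $- \frac{7136}{1431} \approx -4.9867$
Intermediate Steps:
$\frac{\left(1482 - -1392\right) + 4262}{-1485 + o{\left(-54 \right)}} = \frac{\left(1482 - -1392\right) + 4262}{-1485 - -54} = \frac{\left(1482 + 1392\right) + 4262}{-1485 + 54} = \frac{2874 + 4262}{-1431} = 7136 \left(- \frac{1}{1431}\right) = - \frac{7136}{1431}$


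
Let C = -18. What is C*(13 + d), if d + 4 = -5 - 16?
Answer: 216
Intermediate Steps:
d = -25 (d = -4 + (-5 - 16) = -4 - 21 = -25)
C*(13 + d) = -18*(13 - 25) = -18*(-12) = 216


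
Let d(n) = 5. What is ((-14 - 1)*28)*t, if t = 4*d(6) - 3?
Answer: -7140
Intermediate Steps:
t = 17 (t = 4*5 - 3 = 20 - 3 = 17)
((-14 - 1)*28)*t = ((-14 - 1)*28)*17 = -15*28*17 = -420*17 = -7140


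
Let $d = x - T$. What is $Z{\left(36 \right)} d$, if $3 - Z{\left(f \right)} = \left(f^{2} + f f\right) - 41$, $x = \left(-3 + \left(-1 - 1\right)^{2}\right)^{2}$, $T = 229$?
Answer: $580944$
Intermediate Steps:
$x = 1$ ($x = \left(-3 + \left(-2\right)^{2}\right)^{2} = \left(-3 + 4\right)^{2} = 1^{2} = 1$)
$Z{\left(f \right)} = 44 - 2 f^{2}$ ($Z{\left(f \right)} = 3 - \left(\left(f^{2} + f f\right) - 41\right) = 3 - \left(\left(f^{2} + f^{2}\right) - 41\right) = 3 - \left(2 f^{2} - 41\right) = 3 - \left(-41 + 2 f^{2}\right) = 44 - 2 f^{2}$)
$d = -228$ ($d = 1 - 229 = -228$)
$Z{\left(36 \right)} d = \left(44 - 2 \cdot 36^{2}\right) \left(-228\right) = \left(44 - 2592\right) \left(-228\right) = \left(-2548\right) \left(-228\right) = 580944$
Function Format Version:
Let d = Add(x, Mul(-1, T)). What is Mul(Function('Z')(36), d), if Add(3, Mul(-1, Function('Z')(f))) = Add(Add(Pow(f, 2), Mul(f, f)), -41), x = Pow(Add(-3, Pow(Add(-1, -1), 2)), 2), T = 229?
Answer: 580944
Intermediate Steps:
x = 1 (x = Pow(Add(-3, Pow(-2, 2)), 2) = Pow(Add(-3, 4), 2) = Pow(1, 2) = 1)
Function('Z')(f) = Add(44, Mul(-2, Pow(f, 2))) (Function('Z')(f) = Add(3, Mul(-1, Add(Add(Pow(f, 2), Mul(f, f)), -41))) = Add(3, Mul(-1, Add(Add(Pow(f, 2), Pow(f, 2)), -41))) = Add(3, Mul(-1, Add(Mul(2, Pow(f, 2)), -41))) = Add(3, Mul(-1, Add(-41, Mul(2, Pow(f, 2))))) = Add(3, Add(41, Mul(-2, Pow(f, 2)))) = Add(44, Mul(-2, Pow(f, 2))))
d = -228 (d = Add(1, Mul(-1, 229)) = Add(1, -229) = -228)
Mul(Function('Z')(36), d) = Mul(Add(44, Mul(-2, Pow(36, 2))), -228) = Mul(Add(44, Mul(-2, 1296)), -228) = Mul(Add(44, -2592), -228) = Mul(-2548, -228) = 580944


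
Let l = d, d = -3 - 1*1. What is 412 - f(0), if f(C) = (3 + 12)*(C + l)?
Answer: 472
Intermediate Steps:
d = -4 (d = -3 - 1 = -4)
l = -4
f(C) = -60 + 15*C (f(C) = (3 + 12)*(C - 4) = 15*(-4 + C) = -60 + 15*C)
412 - f(0) = 412 - (-60 + 15*0) = 412 - (-60 + 0) = 412 - 1*(-60) = 412 + 60 = 472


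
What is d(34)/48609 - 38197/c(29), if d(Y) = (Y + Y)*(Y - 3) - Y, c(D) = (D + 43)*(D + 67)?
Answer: -204709165/37331712 ≈ -5.4835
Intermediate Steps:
c(D) = (43 + D)*(67 + D)
d(Y) = -Y + 2*Y*(-3 + Y) (d(Y) = (2*Y)*(-3 + Y) - Y = 2*Y*(-3 + Y) - Y = -Y + 2*Y*(-3 + Y))
d(34)/48609 - 38197/c(29) = (34*(-7 + 2*34))/48609 - 38197/(2881 + 29² + 110*29) = (34*(-7 + 68))*(1/48609) - 38197/(2881 + 841 + 3190) = (34*61)*(1/48609) - 38197/6912 = 2074*(1/48609) - 38197*1/6912 = 2074/48609 - 38197/6912 = -204709165/37331712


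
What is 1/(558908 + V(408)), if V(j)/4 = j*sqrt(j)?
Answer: 139727/77822868868 - 204*sqrt(102)/19455717217 ≈ 1.6896e-6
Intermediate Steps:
V(j) = 4*j**(3/2) (V(j) = 4*(j*sqrt(j)) = 4*j**(3/2))
1/(558908 + V(408)) = 1/(558908 + 4*408**(3/2)) = 1/(558908 + 4*(816*sqrt(102))) = 1/(558908 + 3264*sqrt(102))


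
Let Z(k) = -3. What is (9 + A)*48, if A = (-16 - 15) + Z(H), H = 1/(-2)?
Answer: -1200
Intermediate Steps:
H = -1/2 ≈ -0.50000
A = -34 (A = (-16 - 15) - 3 = -31 - 3 = -34)
(9 + A)*48 = (9 - 34)*48 = -25*48 = -1200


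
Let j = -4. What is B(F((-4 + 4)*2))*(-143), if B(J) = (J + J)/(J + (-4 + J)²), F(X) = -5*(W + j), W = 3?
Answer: -715/3 ≈ -238.33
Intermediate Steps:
F(X) = 5 (F(X) = -5*(3 - 4) = -5*(-1) = 5)
B(J) = 2*J/(J + (-4 + J)²) (B(J) = (2*J)/(J + (-4 + J)²) = 2*J/(J + (-4 + J)²))
B(F((-4 + 4)*2))*(-143) = (2*5/(5 + (-4 + 5)²))*(-143) = (2*5/(5 + 1²))*(-143) = (2*5/(5 + 1))*(-143) = (2*5/6)*(-143) = (2*5*(⅙))*(-143) = (5/3)*(-143) = -715/3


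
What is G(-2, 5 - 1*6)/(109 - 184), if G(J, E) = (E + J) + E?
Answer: 4/75 ≈ 0.053333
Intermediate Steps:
G(J, E) = J + 2*E
G(-2, 5 - 1*6)/(109 - 184) = (-2 + 2*(5 - 1*6))/(109 - 184) = (-2 + 2*(5 - 6))/(-75) = (-2 + 2*(-1))*(-1/75) = (-2 - 2)*(-1/75) = -4*(-1/75) = 4/75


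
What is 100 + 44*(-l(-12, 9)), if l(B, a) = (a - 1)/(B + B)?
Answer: 344/3 ≈ 114.67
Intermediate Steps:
l(B, a) = (-1 + a)/(2*B) (l(B, a) = (-1 + a)/((2*B)) = (-1 + a)*(1/(2*B)) = (-1 + a)/(2*B))
100 + 44*(-l(-12, 9)) = 100 + 44*(-(-1 + 9)/(2*(-12))) = 100 + 44*(-(-1)*8/(2*12)) = 100 + 44*(-1*(-⅓)) = 100 + 44*(⅓) = 100 + 44/3 = 344/3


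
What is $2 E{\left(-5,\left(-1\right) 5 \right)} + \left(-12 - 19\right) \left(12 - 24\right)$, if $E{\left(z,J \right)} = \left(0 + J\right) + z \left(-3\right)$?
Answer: $392$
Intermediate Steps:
$E{\left(z,J \right)} = J - 3 z$
$2 E{\left(-5,\left(-1\right) 5 \right)} + \left(-12 - 19\right) \left(12 - 24\right) = 2 \left(\left(-1\right) 5 - -15\right) + \left(-12 - 19\right) \left(12 - 24\right) = 2 \left(-5 + 15\right) - -372 = 2 \cdot 10 + 372 = 20 + 372 = 392$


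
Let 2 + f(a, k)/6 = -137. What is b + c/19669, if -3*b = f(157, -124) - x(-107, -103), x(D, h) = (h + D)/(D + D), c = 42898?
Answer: 6633175/23647 ≈ 280.51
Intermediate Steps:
f(a, k) = -834 (f(a, k) = -12 + 6*(-137) = -12 - 822 = -834)
x(D, h) = (D + h)/(2*D) (x(D, h) = (D + h)/((2*D)) = (D + h)*(1/(2*D)) = (D + h)/(2*D))
b = 29781/107 (b = -(-834 - (-107 - 103)/(2*(-107)))/3 = -(-834 - (-1)*(-210)/(2*107))/3 = -(-834 - 1*105/107)/3 = -(-834 - 105/107)/3 = -⅓*(-89343/107) = 29781/107 ≈ 278.33)
b + c/19669 = 29781/107 + 42898/19669 = 29781/107 + 42898*(1/19669) = 29781/107 + 482/221 = 6633175/23647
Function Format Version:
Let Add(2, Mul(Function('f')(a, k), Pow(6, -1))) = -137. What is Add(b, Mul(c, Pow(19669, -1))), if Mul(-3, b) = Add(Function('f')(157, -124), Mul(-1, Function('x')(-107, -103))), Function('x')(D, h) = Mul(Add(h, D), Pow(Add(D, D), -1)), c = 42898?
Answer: Rational(6633175, 23647) ≈ 280.51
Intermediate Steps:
Function('f')(a, k) = -834 (Function('f')(a, k) = Add(-12, Mul(6, -137)) = Add(-12, -822) = -834)
Function('x')(D, h) = Mul(Rational(1, 2), Pow(D, -1), Add(D, h)) (Function('x')(D, h) = Mul(Add(D, h), Pow(Mul(2, D), -1)) = Mul(Add(D, h), Mul(Rational(1, 2), Pow(D, -1))) = Mul(Rational(1, 2), Pow(D, -1), Add(D, h)))
b = Rational(29781, 107) (b = Mul(Rational(-1, 3), Add(-834, Mul(-1, Mul(Rational(1, 2), Pow(-107, -1), Add(-107, -103))))) = Mul(Rational(-1, 3), Add(-834, Mul(-1, Mul(Rational(1, 2), Rational(-1, 107), -210)))) = Mul(Rational(-1, 3), Add(-834, Mul(-1, Rational(105, 107)))) = Mul(Rational(-1, 3), Add(-834, Rational(-105, 107))) = Mul(Rational(-1, 3), Rational(-89343, 107)) = Rational(29781, 107) ≈ 278.33)
Add(b, Mul(c, Pow(19669, -1))) = Add(Rational(29781, 107), Mul(42898, Pow(19669, -1))) = Add(Rational(29781, 107), Mul(42898, Rational(1, 19669))) = Add(Rational(29781, 107), Rational(482, 221)) = Rational(6633175, 23647)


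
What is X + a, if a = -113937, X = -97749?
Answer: -211686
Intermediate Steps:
X + a = -97749 - 113937 = -211686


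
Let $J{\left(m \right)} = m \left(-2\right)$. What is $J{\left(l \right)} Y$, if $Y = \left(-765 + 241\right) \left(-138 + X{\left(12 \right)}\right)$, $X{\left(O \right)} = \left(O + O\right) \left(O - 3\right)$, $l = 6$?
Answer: $490464$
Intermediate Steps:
$X{\left(O \right)} = 2 O \left(-3 + O\right)$
$J{\left(m \right)} = - 2 m$
$Y = -40872$ ($Y = \left(-765 + 241\right) \left(-138 + 2 \cdot 12 \left(-3 + 12\right)\right) = - 524 \left(-138 + 2 \cdot 12 \cdot 9\right) = - 524 \left(-138 + 216\right) = \left(-524\right) 78 = -40872$)
$J{\left(l \right)} Y = \left(-2\right) 6 \left(-40872\right) = \left(-12\right) \left(-40872\right) = 490464$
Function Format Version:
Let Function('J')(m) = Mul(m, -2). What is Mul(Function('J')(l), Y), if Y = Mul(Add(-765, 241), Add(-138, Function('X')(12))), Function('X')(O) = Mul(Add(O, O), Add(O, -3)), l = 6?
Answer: 490464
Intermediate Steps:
Function('X')(O) = Mul(2, O, Add(-3, O)) (Function('X')(O) = Mul(Mul(2, O), Add(-3, O)) = Mul(2, O, Add(-3, O)))
Function('J')(m) = Mul(-2, m)
Y = -40872 (Y = Mul(Add(-765, 241), Add(-138, Mul(2, 12, Add(-3, 12)))) = Mul(-524, Add(-138, Mul(2, 12, 9))) = Mul(-524, Add(-138, 216)) = Mul(-524, 78) = -40872)
Mul(Function('J')(l), Y) = Mul(Mul(-2, 6), -40872) = Mul(-12, -40872) = 490464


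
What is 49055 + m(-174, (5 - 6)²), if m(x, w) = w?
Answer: 49056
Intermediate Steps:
49055 + m(-174, (5 - 6)²) = 49055 + (5 - 6)² = 49055 + (-1)² = 49055 + 1 = 49056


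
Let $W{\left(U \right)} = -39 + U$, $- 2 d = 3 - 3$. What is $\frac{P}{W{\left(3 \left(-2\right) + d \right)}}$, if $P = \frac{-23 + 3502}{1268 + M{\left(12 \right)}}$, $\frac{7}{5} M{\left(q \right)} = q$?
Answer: $- \frac{24353}{402120} \approx -0.060562$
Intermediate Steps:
$d = 0$ ($d = - \frac{3 - 3}{2} = \left(- \frac{1}{2}\right) 0 = 0$)
$M{\left(q \right)} = \frac{5 q}{7}$
$P = \frac{24353}{8936}$ ($P = \frac{-23 + 3502}{1268 + \frac{5}{7} \cdot 12} = \frac{3479}{1268 + \frac{60}{7}} = \frac{3479}{\frac{8936}{7}} = 3479 \cdot \frac{7}{8936} = \frac{24353}{8936} \approx 2.7253$)
$\frac{P}{W{\left(3 \left(-2\right) + d \right)}} = \frac{24353}{8936 \left(-39 + \left(3 \left(-2\right) + 0\right)\right)} = \frac{24353}{8936 \left(-39 + \left(-6 + 0\right)\right)} = \frac{24353}{8936 \left(-39 - 6\right)} = \frac{24353}{8936 \left(-45\right)} = \frac{24353}{8936} \left(- \frac{1}{45}\right) = - \frac{24353}{402120}$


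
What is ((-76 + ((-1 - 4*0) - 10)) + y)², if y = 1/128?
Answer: 123988225/16384 ≈ 7567.6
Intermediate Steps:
y = 1/128 ≈ 0.0078125
((-76 + ((-1 - 4*0) - 10)) + y)² = ((-76 + ((-1 - 4*0) - 10)) + 1/128)² = ((-76 + ((-1 + 0) - 10)) + 1/128)² = ((-76 + (-1 - 10)) + 1/128)² = ((-76 - 11) + 1/128)² = (-87 + 1/128)² = (-11135/128)² = 123988225/16384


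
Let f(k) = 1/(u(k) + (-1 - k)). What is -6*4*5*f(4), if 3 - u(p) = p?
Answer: 20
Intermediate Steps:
u(p) = 3 - p
f(k) = 1/(2 - 2*k) (f(k) = 1/((3 - k) + (-1 - k)) = 1/(2 - 2*k))
-6*4*5*f(4) = -6*4*5*(-1/(-2 + 2*4)) = -120*(-1/(-2 + 8)) = -120*(-1/6) = -120*(-1*1/6) = -120*(-1)/6 = -6*(-10/3) = 20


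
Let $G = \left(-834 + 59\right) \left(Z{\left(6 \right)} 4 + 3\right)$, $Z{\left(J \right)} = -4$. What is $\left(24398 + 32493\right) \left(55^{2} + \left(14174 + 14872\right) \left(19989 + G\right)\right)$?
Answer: $49679608858379$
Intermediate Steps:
$G = 10075$ ($G = \left(-834 + 59\right) \left(\left(-4\right) 4 + 3\right) = - 775 \left(-16 + 3\right) = \left(-775\right) \left(-13\right) = 10075$)
$\left(24398 + 32493\right) \left(55^{2} + \left(14174 + 14872\right) \left(19989 + G\right)\right) = \left(24398 + 32493\right) \left(55^{2} + \left(14174 + 14872\right) \left(19989 + 10075\right)\right) = 56891 \left(3025 + 29046 \cdot 30064\right) = 56891 \left(3025 + 873238944\right) = 56891 \cdot 873241969 = 49679608858379$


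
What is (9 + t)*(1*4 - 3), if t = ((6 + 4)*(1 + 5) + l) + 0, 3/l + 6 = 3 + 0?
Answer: 68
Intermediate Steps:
l = -1 (l = 3/(-6 + (3 + 0)) = 3/(-6 + 3) = 3/(-3) = 3*(-⅓) = -1)
t = 59 (t = ((6 + 4)*(1 + 5) - 1) + 0 = (10*6 - 1) + 0 = (60 - 1) + 0 = 59 + 0 = 59)
(9 + t)*(1*4 - 3) = (9 + 59)*(1*4 - 3) = 68*(4 - 3) = 68*1 = 68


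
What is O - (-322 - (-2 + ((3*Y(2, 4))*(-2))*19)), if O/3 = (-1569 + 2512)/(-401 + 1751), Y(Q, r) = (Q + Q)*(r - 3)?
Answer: -60257/450 ≈ -133.90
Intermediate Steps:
Y(Q, r) = 2*Q*(-3 + r) (Y(Q, r) = (2*Q)*(-3 + r) = 2*Q*(-3 + r))
O = 943/450 (O = 3*((-1569 + 2512)/(-401 + 1751)) = 3*(943/1350) = 943/450 ≈ 2.0956)
O - (-322 - (-2 + ((3*Y(2, 4))*(-2))*19)) = 943/450 - (-322 - (-2 + ((3*(2*2*(-3 + 4)))*(-2))*19)) = 943/450 - (-322 - (-2 + ((3*(2*2*1))*(-2))*19)) = 943/450 - (-322 - (-2 + ((3*4)*(-2))*19)) = 943/450 - (-322 - (-2 + (12*(-2))*19)) = 943/450 - (-322 - (-2 - 24*19)) = 943/450 - (-322 - (-2 - 456)) = 943/450 - (-322 - 1*(-458)) = 943/450 - (-322 + 458) = 943/450 - 1*136 = 943/450 - 136 = -60257/450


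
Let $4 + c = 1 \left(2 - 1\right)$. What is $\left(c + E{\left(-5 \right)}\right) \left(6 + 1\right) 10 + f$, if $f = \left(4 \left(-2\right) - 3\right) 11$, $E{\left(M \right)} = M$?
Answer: $-681$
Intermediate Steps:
$c = -3$ ($c = -4 + 1 \left(2 - 1\right) = -4 + 1 \cdot 1 = -4 + 1 = -3$)
$f = -121$ ($f = \left(-8 - 3\right) 11 = \left(-11\right) 11 = -121$)
$\left(c + E{\left(-5 \right)}\right) \left(6 + 1\right) 10 + f = \left(-3 - 5\right) \left(6 + 1\right) 10 - 121 = \left(-8\right) 7 \cdot 10 - 121 = \left(-56\right) 10 - 121 = -560 - 121 = -681$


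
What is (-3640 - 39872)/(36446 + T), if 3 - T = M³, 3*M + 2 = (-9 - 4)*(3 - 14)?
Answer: 7252/11229 ≈ 0.64583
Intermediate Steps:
M = 47 (M = -⅔ + ((-9 - 4)*(3 - 14))/3 = -⅔ + (-13*(-11))/3 = -⅔ + (⅓)*143 = -⅔ + 143/3 = 47)
T = -103820 (T = 3 - 1*47³ = 3 - 1*103823 = 3 - 103823 = -103820)
(-3640 - 39872)/(36446 + T) = (-3640 - 39872)/(36446 - 103820) = -43512/(-67374) = -43512*(-1/67374) = 7252/11229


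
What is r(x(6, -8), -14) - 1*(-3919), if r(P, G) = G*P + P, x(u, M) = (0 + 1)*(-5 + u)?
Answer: 3906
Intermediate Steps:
x(u, M) = -5 + u (x(u, M) = 1*(-5 + u) = -5 + u)
r(P, G) = P + G*P
r(x(6, -8), -14) - 1*(-3919) = (-5 + 6)*(1 - 14) - 1*(-3919) = 1*(-13) + 3919 = -13 + 3919 = 3906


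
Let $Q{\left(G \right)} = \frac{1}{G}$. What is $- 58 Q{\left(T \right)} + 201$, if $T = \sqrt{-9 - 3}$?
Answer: $201 + \frac{29 i \sqrt{3}}{3} \approx 201.0 + 16.743 i$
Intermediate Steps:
$T = 2 i \sqrt{3}$ ($T = \sqrt{-12} = 2 i \sqrt{3} \approx 3.4641 i$)
$- 58 Q{\left(T \right)} + 201 = - \frac{58}{2 i \sqrt{3}} + 201 = - 58 \left(- \frac{i \sqrt{3}}{6}\right) + 201 = \frac{29 i \sqrt{3}}{3} + 201 = 201 + \frac{29 i \sqrt{3}}{3}$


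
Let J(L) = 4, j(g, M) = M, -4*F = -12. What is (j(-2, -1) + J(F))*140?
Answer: 420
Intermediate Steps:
F = 3 (F = -¼*(-12) = 3)
(j(-2, -1) + J(F))*140 = (-1 + 4)*140 = 3*140 = 420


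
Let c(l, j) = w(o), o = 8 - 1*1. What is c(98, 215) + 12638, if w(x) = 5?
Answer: 12643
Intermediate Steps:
o = 7 (o = 8 - 1 = 7)
c(l, j) = 5
c(98, 215) + 12638 = 5 + 12638 = 12643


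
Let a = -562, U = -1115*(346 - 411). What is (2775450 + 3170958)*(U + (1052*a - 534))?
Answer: -3087868585464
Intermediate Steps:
U = 72475 (U = -1115*(-65) = 72475)
(2775450 + 3170958)*(U + (1052*a - 534)) = (2775450 + 3170958)*(72475 + (1052*(-562) - 534)) = 5946408*(72475 + (-591224 - 534)) = 5946408*(72475 - 591758) = 5946408*(-519283) = -3087868585464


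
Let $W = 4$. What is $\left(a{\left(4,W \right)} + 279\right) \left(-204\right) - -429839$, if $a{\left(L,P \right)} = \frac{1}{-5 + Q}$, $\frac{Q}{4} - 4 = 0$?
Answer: $\frac{4101949}{11} \approx 3.729 \cdot 10^{5}$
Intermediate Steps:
$Q = 16$ ($Q = 16 + 4 \cdot 0 = 16 + 0 = 16$)
$a{\left(L,P \right)} = \frac{1}{11}$ ($a{\left(L,P \right)} = \frac{1}{-5 + 16} = \frac{1}{11}$)
$\left(a{\left(4,W \right)} + 279\right) \left(-204\right) - -429839 = \left(\frac{1}{11} + 279\right) \left(-204\right) - -429839 = \frac{3070}{11} \left(-204\right) + 429839 = - \frac{626280}{11} + 429839 = \frac{4101949}{11}$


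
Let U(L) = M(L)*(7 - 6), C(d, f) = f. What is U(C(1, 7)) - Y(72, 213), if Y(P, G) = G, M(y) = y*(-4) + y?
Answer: -234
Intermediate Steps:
M(y) = -3*y (M(y) = -4*y + y = -3*y)
U(L) = -3*L (U(L) = (-3*L)*(7 - 6) = -3*L*1 = -3*L)
U(C(1, 7)) - Y(72, 213) = -3*7 - 1*213 = -21 - 213 = -234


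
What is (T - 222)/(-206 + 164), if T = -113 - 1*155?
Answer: 35/3 ≈ 11.667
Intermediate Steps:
T = -268 (T = -113 - 155 = -268)
(T - 222)/(-206 + 164) = (-268 - 222)/(-206 + 164) = -490/(-42) = -490*(-1/42) = 35/3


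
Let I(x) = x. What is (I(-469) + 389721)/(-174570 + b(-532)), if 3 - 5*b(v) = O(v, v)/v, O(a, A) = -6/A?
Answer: -275419145120/123518324661 ≈ -2.2298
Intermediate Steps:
b(v) = ⅗ + 6/(5*v²) (b(v) = ⅗ - (-6/v)/(5*v) = ⅗ - (-6)/(5*v²) = ⅗ + 6/(5*v²))
(I(-469) + 389721)/(-174570 + b(-532)) = (-469 + 389721)/(-174570 + (⅗ + (6/5)/(-532)²)) = 389252/(-174570 + (⅗ + (6/5)*(1/283024))) = 389252/(-174570 + (⅗ + 3/707560)) = 389252/(-174570 + 424539/707560) = 389252/(-123518324661/707560) = 389252*(-707560/123518324661) = -275419145120/123518324661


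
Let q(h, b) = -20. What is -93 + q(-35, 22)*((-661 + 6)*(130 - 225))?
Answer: -1244593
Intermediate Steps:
-93 + q(-35, 22)*((-661 + 6)*(130 - 225)) = -93 - 20*(-661 + 6)*(130 - 225) = -93 - (-13100)*(-95) = -93 - 20*62225 = -93 - 1244500 = -1244593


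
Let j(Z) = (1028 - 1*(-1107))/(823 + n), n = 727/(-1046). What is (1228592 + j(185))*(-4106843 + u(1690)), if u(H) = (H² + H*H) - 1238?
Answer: 1695156440737800678/860131 ≈ 1.9708e+12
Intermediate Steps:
u(H) = -1238 + 2*H² (u(H) = (H² + H²) - 1238 = 2*H² - 1238 = -1238 + 2*H²)
n = -727/1046 (n = 727*(-1/1046) = -727/1046 ≈ -0.69503)
j(Z) = 2233210/860131 (j(Z) = (1028 - 1*(-1107))/(823 - 727/1046) = (1028 + 1107)/(860131/1046) = 2135*(1046/860131) = 2233210/860131)
(1228592 + j(185))*(-4106843 + u(1690)) = (1228592 + 2233210/860131)*(-4106843 + (-1238 + 2*1690²)) = 1056752298762*(-4106843 + (-1238 + 2*2856100))/860131 = 1056752298762*(-4106843 + (-1238 + 5712200))/860131 = 1056752298762*(-4106843 + 5710962)/860131 = (1056752298762/860131)*1604119 = 1695156440737800678/860131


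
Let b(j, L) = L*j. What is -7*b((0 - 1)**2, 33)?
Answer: -231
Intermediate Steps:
-7*b((0 - 1)**2, 33) = -231*(0 - 1)**2 = -231*(-1)**2 = -231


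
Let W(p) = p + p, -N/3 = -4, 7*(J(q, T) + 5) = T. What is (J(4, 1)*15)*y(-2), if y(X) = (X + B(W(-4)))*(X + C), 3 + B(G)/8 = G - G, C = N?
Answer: 132600/7 ≈ 18943.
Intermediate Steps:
J(q, T) = -5 + T/7
N = 12 (N = -3*(-4) = 12)
C = 12
W(p) = 2*p
B(G) = -24 (B(G) = -24 + 8*(G - G) = -24 + 8*0 = -24 + 0 = -24)
y(X) = (-24 + X)*(12 + X) (y(X) = (X - 24)*(X + 12) = (-24 + X)*(12 + X))
(J(4, 1)*15)*y(-2) = ((-5 + (⅐)*1)*15)*(-288 + (-2)² - 12*(-2)) = ((-5 + ⅐)*15)*(-288 + 4 + 24) = -34/7*15*(-260) = -510/7*(-260) = 132600/7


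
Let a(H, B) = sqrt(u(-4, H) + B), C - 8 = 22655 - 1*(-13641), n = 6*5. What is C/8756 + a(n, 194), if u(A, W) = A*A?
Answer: 9076/2189 + sqrt(210) ≈ 18.638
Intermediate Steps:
u(A, W) = A**2
n = 30
C = 36304 (C = 8 + (22655 - 1*(-13641)) = 8 + (22655 + 13641) = 8 + 36296 = 36304)
a(H, B) = sqrt(16 + B) (a(H, B) = sqrt((-4)**2 + B) = sqrt(16 + B))
C/8756 + a(n, 194) = 36304/8756 + sqrt(16 + 194) = 36304*(1/8756) + sqrt(210) = 9076/2189 + sqrt(210)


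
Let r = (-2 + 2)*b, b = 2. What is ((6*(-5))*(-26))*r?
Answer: 0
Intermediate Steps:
r = 0 (r = (-2 + 2)*2 = 0*2 = 0)
((6*(-5))*(-26))*r = ((6*(-5))*(-26))*0 = -30*(-26)*0 = 780*0 = 0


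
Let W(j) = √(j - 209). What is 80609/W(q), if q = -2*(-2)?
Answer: -80609*I*√205/205 ≈ -5630.0*I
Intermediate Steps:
q = 4
W(j) = √(-209 + j)
80609/W(q) = 80609/(√(-209 + 4)) = 80609/(√(-205)) = 80609/((I*√205)) = 80609*(-I*√205/205) = -80609*I*√205/205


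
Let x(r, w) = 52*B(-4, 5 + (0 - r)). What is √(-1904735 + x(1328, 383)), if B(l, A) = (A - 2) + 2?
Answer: I*√1973531 ≈ 1404.8*I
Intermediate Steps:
B(l, A) = A (B(l, A) = (-2 + A) + 2 = A)
x(r, w) = 260 - 52*r (x(r, w) = 52*(5 + (0 - r)) = 52*(5 - r) = 260 - 52*r)
√(-1904735 + x(1328, 383)) = √(-1904735 + (260 - 52*1328)) = √(-1904735 + (260 - 69056)) = √(-1904735 - 68796) = √(-1973531) = I*√1973531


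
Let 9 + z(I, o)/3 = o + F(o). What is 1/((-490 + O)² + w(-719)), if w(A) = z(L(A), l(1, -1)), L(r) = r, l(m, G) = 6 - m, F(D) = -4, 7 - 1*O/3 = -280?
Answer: 1/137617 ≈ 7.2665e-6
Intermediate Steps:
O = 861 (O = 21 - 3*(-280) = 21 + 840 = 861)
z(I, o) = -39 + 3*o (z(I, o) = -27 + 3*(o - 4) = -27 + 3*(-4 + o) = -27 + (-12 + 3*o) = -39 + 3*o)
w(A) = -24 (w(A) = -39 + 3*(6 - 1*1) = -39 + 3*(6 - 1) = -39 + 3*5 = -39 + 15 = -24)
1/((-490 + O)² + w(-719)) = 1/((-490 + 861)² - 24) = 1/(371² - 24) = 1/(137641 - 24) = 1/137617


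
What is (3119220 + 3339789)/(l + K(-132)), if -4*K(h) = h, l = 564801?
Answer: 2153003/188278 ≈ 11.435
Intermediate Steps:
K(h) = -h/4
(3119220 + 3339789)/(l + K(-132)) = (3119220 + 3339789)/(564801 - ¼*(-132)) = 6459009/(564801 + 33) = 6459009/564834 = 6459009*(1/564834) = 2153003/188278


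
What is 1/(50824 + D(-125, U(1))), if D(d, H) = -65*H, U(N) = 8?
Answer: 1/50304 ≈ 1.9879e-5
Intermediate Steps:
1/(50824 + D(-125, U(1))) = 1/(50824 - 65*8) = 1/(50824 - 520) = 1/50304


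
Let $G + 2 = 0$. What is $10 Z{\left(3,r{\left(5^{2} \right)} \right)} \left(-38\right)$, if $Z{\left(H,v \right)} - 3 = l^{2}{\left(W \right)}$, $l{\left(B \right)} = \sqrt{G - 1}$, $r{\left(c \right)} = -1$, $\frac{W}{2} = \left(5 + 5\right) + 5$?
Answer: $0$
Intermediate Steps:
$G = -2$ ($G = -2 + 0 = -2$)
$W = 30$ ($W = 2 \left(\left(5 + 5\right) + 5\right) = 2 \left(10 + 5\right) = 2 \cdot 15 = 30$)
$l{\left(B \right)} = i \sqrt{3}$ ($l{\left(B \right)} = \sqrt{-2 - 1} = \sqrt{-3} = i \sqrt{3}$)
$Z{\left(H,v \right)} = 0$ ($Z{\left(H,v \right)} = 3 + \left(i \sqrt{3}\right)^{2} = 3 - 3 = 0$)
$10 Z{\left(3,r{\left(5^{2} \right)} \right)} \left(-38\right) = 10 \cdot 0 \left(-38\right) = 0 \left(-38\right) = 0$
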